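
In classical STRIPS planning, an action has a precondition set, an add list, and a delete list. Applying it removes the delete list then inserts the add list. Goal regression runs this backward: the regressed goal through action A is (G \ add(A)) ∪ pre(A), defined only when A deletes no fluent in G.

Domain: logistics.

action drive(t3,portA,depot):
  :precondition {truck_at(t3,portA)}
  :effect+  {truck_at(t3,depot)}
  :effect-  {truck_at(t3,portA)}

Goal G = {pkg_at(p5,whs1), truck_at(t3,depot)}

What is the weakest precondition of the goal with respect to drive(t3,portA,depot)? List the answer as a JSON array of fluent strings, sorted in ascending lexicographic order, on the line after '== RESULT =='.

Regress:
  G ∩ del = {}  (empty — regression defined)
  G \ add = {pkg_at(p5,whs1), truck_at(t3,depot)} \ {truck_at(t3,depot)} = {pkg_at(p5,whs1)}
  ∪ pre   = {pkg_at(p5,whs1)} ∪ {truck_at(t3,portA)}
          = {pkg_at(p5,whs1), truck_at(t3,portA)}

== RESULT ==
["pkg_at(p5,whs1)", "truck_at(t3,portA)"]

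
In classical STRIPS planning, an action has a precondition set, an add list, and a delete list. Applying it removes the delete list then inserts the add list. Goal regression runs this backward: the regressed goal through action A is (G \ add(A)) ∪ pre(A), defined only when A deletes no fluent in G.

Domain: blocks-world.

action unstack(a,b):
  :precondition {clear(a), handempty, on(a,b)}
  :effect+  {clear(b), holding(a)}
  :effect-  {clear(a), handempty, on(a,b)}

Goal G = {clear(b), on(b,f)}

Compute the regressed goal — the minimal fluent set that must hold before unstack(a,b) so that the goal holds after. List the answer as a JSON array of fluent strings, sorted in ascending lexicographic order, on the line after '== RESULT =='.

Compute (G \ add) ∪ pre:
  G ∩ del = {}  (empty — regression defined)
  G \ add = {clear(b), on(b,f)} \ {clear(b), holding(a)} = {on(b,f)}
  ∪ pre   = {on(b,f)} ∪ {clear(a), handempty, on(a,b)}
          = {clear(a), handempty, on(a,b), on(b,f)}

== RESULT ==
["clear(a)", "handempty", "on(a,b)", "on(b,f)"]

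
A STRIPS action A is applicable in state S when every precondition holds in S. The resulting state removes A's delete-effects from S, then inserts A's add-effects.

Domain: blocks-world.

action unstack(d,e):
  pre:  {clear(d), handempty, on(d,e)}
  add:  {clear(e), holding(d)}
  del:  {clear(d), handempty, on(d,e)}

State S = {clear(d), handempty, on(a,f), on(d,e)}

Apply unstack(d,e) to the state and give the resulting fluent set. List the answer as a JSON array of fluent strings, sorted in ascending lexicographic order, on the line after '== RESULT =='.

Progress:
  pre ⊆ S: {clear(d), handempty, on(d,e)} ⊆ S  — applicable
  S \ del = {on(a,f)}
  ∪ add   = {clear(e), holding(d), on(a,f)}

== RESULT ==
["clear(e)", "holding(d)", "on(a,f)"]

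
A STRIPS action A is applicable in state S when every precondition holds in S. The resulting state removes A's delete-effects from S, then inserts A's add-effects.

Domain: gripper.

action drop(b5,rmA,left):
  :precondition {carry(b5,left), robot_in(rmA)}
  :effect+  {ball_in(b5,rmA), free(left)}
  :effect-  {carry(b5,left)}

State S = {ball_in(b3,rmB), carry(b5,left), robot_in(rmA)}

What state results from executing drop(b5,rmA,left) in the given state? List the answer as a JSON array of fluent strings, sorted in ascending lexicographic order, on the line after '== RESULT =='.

Progress:
  pre ⊆ S: {carry(b5,left), robot_in(rmA)} ⊆ S  — applicable
  S \ del = {ball_in(b3,rmB), robot_in(rmA)}
  ∪ add   = {ball_in(b3,rmB), ball_in(b5,rmA), free(left), robot_in(rmA)}

== RESULT ==
["ball_in(b3,rmB)", "ball_in(b5,rmA)", "free(left)", "robot_in(rmA)"]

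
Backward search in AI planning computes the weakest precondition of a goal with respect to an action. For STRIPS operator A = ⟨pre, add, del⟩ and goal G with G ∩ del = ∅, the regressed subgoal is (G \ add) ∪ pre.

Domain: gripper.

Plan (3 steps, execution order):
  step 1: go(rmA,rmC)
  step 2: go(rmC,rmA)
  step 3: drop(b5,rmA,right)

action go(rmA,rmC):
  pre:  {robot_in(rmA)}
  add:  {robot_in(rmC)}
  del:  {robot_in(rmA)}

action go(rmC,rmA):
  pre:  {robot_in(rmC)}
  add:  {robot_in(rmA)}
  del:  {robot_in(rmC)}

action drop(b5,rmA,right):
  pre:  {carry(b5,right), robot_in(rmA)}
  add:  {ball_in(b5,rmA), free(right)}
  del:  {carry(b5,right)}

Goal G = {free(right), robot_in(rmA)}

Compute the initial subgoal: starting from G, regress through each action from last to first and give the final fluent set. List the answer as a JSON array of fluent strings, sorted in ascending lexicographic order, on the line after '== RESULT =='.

Work backward from the goal:
  through step 3 (drop(b5,rmA,right)): drop {free(right)}, keep {robot_in(rmA)}, require {carry(b5,right), robot_in(rmA)}
    → {carry(b5,right), robot_in(rmA)}
  through step 2 (go(rmC,rmA)): drop {robot_in(rmA)}, keep {carry(b5,right)}, require {robot_in(rmC)}
    → {carry(b5,right), robot_in(rmC)}
  through step 1 (go(rmA,rmC)): drop {robot_in(rmC)}, keep {carry(b5,right)}, require {robot_in(rmA)}
    → {carry(b5,right), robot_in(rmA)}

== RESULT ==
["carry(b5,right)", "robot_in(rmA)"]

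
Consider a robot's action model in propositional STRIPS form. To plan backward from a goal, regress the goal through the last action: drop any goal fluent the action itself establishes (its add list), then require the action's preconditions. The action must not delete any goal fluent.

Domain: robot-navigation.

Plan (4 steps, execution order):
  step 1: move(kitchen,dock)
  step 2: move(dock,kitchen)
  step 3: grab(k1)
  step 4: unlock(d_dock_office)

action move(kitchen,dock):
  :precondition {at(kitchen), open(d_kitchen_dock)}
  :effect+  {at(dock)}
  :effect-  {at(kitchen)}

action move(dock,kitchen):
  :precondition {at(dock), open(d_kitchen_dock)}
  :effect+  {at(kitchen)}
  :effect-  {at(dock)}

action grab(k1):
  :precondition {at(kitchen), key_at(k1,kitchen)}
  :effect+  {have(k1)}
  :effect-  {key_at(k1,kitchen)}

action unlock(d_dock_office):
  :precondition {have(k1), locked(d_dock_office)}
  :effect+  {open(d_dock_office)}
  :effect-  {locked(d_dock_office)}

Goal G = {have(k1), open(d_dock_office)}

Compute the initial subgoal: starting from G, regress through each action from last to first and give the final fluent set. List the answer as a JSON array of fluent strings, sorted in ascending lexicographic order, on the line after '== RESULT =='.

Work backward from the goal:
  through step 4 (unlock(d_dock_office)): drop {open(d_dock_office)}, keep {have(k1)}, require {have(k1), locked(d_dock_office)}
    → {have(k1), locked(d_dock_office)}
  through step 3 (grab(k1)): drop {have(k1)}, keep {locked(d_dock_office)}, require {at(kitchen), key_at(k1,kitchen)}
    → {at(kitchen), key_at(k1,kitchen), locked(d_dock_office)}
  through step 2 (move(dock,kitchen)): drop {at(kitchen)}, keep {key_at(k1,kitchen), locked(d_dock_office)}, require {at(dock), open(d_kitchen_dock)}
    → {at(dock), key_at(k1,kitchen), locked(d_dock_office), open(d_kitchen_dock)}
  through step 1 (move(kitchen,dock)): drop {at(dock)}, keep {key_at(k1,kitchen), locked(d_dock_office), open(d_kitchen_dock)}, require {at(kitchen), open(d_kitchen_dock)}
    → {at(kitchen), key_at(k1,kitchen), locked(d_dock_office), open(d_kitchen_dock)}

== RESULT ==
["at(kitchen)", "key_at(k1,kitchen)", "locked(d_dock_office)", "open(d_kitchen_dock)"]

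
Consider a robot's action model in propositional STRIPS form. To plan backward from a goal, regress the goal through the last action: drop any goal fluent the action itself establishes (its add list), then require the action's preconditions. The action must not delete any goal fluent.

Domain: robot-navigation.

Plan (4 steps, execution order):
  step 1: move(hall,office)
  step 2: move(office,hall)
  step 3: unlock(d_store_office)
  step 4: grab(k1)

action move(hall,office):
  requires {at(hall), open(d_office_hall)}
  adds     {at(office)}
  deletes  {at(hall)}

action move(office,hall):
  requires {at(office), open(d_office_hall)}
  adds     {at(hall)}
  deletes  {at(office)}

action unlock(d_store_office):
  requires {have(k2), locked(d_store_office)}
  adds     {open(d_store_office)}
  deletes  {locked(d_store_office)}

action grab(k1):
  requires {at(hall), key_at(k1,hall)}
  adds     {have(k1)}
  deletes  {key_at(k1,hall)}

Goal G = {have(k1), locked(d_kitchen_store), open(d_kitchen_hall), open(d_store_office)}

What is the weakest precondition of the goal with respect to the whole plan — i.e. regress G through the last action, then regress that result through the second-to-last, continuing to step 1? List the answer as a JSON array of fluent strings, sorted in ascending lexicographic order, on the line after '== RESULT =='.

Work backward from the goal:
  through step 4 (grab(k1)): drop {have(k1)}, keep {locked(d_kitchen_store), open(d_kitchen_hall), open(d_store_office)}, require {at(hall), key_at(k1,hall)}
    → {at(hall), key_at(k1,hall), locked(d_kitchen_store), open(d_kitchen_hall), open(d_store_office)}
  through step 3 (unlock(d_store_office)): drop {open(d_store_office)}, keep {at(hall), key_at(k1,hall), locked(d_kitchen_store), open(d_kitchen_hall)}, require {have(k2), locked(d_store_office)}
    → {at(hall), have(k2), key_at(k1,hall), locked(d_kitchen_store), locked(d_store_office), open(d_kitchen_hall)}
  through step 2 (move(office,hall)): drop {at(hall)}, keep {have(k2), key_at(k1,hall), locked(d_kitchen_store), locked(d_store_office), open(d_kitchen_hall)}, require {at(office), open(d_office_hall)}
    → {at(office), have(k2), key_at(k1,hall), locked(d_kitchen_store), locked(d_store_office), open(d_kitchen_hall), open(d_office_hall)}
  through step 1 (move(hall,office)): drop {at(office)}, keep {have(k2), key_at(k1,hall), locked(d_kitchen_store), locked(d_store_office), open(d_kitchen_hall), open(d_office_hall)}, require {at(hall), open(d_office_hall)}
    → {at(hall), have(k2), key_at(k1,hall), locked(d_kitchen_store), locked(d_store_office), open(d_kitchen_hall), open(d_office_hall)}

== RESULT ==
["at(hall)", "have(k2)", "key_at(k1,hall)", "locked(d_kitchen_store)", "locked(d_store_office)", "open(d_kitchen_hall)", "open(d_office_hall)"]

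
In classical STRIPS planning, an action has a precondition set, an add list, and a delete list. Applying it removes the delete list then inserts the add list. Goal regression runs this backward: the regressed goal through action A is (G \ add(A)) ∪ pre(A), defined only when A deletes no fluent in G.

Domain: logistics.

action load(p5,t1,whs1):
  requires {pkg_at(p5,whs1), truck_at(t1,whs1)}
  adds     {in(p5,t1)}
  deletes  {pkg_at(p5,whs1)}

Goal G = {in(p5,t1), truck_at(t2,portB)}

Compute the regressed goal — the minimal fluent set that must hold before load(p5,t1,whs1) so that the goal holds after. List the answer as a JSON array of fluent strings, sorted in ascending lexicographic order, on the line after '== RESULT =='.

Compute (G \ add) ∪ pre:
  G ∩ del = {}  (empty — regression defined)
  G \ add = {in(p5,t1), truck_at(t2,portB)} \ {in(p5,t1)} = {truck_at(t2,portB)}
  ∪ pre   = {truck_at(t2,portB)} ∪ {pkg_at(p5,whs1), truck_at(t1,whs1)}
          = {pkg_at(p5,whs1), truck_at(t1,whs1), truck_at(t2,portB)}

== RESULT ==
["pkg_at(p5,whs1)", "truck_at(t1,whs1)", "truck_at(t2,portB)"]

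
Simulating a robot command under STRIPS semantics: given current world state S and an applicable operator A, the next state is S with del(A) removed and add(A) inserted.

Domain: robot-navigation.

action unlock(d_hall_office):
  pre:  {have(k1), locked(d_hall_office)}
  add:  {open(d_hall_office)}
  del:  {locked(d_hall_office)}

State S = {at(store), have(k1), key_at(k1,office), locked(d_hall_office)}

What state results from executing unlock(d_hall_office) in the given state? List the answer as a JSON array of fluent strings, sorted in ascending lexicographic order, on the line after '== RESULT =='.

Progress:
  pre ⊆ S: {have(k1), locked(d_hall_office)} ⊆ S  — applicable
  S \ del = {at(store), have(k1), key_at(k1,office)}
  ∪ add   = {at(store), have(k1), key_at(k1,office), open(d_hall_office)}

== RESULT ==
["at(store)", "have(k1)", "key_at(k1,office)", "open(d_hall_office)"]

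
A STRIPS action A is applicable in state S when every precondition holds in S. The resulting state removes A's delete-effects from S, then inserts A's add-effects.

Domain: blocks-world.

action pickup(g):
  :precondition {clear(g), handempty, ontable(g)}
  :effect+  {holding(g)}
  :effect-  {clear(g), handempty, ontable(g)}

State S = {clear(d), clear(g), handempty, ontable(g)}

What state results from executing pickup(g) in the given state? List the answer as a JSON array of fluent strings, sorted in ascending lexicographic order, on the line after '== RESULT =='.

Compute (S \ del) ∪ add:
  pre ⊆ S: {clear(g), handempty, ontable(g)} ⊆ S  — applicable
  S \ del = {clear(d)}
  ∪ add   = {clear(d), holding(g)}

== RESULT ==
["clear(d)", "holding(g)"]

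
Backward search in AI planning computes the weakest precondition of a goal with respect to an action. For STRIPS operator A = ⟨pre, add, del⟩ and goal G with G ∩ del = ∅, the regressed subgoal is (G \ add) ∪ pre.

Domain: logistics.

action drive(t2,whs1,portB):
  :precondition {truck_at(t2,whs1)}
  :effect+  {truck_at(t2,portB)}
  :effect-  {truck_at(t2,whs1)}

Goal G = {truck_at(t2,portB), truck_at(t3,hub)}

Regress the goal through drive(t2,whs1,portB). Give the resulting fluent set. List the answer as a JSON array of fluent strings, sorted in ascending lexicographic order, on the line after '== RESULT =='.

Compute (G \ add) ∪ pre:
  G ∩ del = {}  (empty — regression defined)
  G \ add = {truck_at(t2,portB), truck_at(t3,hub)} \ {truck_at(t2,portB)} = {truck_at(t3,hub)}
  ∪ pre   = {truck_at(t3,hub)} ∪ {truck_at(t2,whs1)}
          = {truck_at(t2,whs1), truck_at(t3,hub)}

== RESULT ==
["truck_at(t2,whs1)", "truck_at(t3,hub)"]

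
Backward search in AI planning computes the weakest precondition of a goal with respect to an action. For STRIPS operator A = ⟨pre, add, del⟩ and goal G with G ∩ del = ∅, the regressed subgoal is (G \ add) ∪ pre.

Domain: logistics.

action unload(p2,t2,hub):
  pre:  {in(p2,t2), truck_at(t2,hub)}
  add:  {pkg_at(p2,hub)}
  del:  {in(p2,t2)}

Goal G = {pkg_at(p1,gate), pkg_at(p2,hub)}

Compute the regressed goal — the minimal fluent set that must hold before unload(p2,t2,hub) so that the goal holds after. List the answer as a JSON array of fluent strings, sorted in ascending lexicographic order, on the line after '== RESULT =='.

Regress:
  G ∩ del = {}  (empty — regression defined)
  G \ add = {pkg_at(p1,gate), pkg_at(p2,hub)} \ {pkg_at(p2,hub)} = {pkg_at(p1,gate)}
  ∪ pre   = {pkg_at(p1,gate)} ∪ {in(p2,t2), truck_at(t2,hub)}
          = {in(p2,t2), pkg_at(p1,gate), truck_at(t2,hub)}

== RESULT ==
["in(p2,t2)", "pkg_at(p1,gate)", "truck_at(t2,hub)"]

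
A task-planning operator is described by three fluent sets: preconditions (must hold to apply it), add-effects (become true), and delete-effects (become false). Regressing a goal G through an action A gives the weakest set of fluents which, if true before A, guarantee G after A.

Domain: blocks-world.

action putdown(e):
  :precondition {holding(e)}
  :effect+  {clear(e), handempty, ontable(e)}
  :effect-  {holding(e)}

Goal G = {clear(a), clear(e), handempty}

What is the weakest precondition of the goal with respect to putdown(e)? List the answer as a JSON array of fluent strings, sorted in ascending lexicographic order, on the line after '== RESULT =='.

Compute (G \ add) ∪ pre:
  G ∩ del = {}  (empty — regression defined)
  G \ add = {clear(a), clear(e), handempty} \ {clear(e), handempty, ontable(e)} = {clear(a)}
  ∪ pre   = {clear(a)} ∪ {holding(e)}
          = {clear(a), holding(e)}

== RESULT ==
["clear(a)", "holding(e)"]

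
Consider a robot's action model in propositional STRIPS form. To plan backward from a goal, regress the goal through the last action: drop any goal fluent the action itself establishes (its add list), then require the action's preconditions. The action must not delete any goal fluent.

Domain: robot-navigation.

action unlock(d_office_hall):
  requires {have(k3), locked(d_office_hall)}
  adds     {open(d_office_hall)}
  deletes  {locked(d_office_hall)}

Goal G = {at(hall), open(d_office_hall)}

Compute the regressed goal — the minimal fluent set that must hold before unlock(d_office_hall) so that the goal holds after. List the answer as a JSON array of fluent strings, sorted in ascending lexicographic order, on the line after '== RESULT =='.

Compute (G \ add) ∪ pre:
  G ∩ del = {}  (empty — regression defined)
  G \ add = {at(hall), open(d_office_hall)} \ {open(d_office_hall)} = {at(hall)}
  ∪ pre   = {at(hall)} ∪ {have(k3), locked(d_office_hall)}
          = {at(hall), have(k3), locked(d_office_hall)}

== RESULT ==
["at(hall)", "have(k3)", "locked(d_office_hall)"]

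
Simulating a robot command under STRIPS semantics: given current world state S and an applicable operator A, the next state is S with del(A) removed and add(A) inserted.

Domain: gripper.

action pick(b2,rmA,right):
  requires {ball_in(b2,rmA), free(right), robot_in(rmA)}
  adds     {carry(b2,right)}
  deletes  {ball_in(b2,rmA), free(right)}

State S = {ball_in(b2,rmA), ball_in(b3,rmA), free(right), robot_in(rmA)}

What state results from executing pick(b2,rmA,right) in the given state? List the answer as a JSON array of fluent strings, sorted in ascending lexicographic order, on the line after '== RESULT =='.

Progress:
  pre ⊆ S: {ball_in(b2,rmA), free(right), robot_in(rmA)} ⊆ S  — applicable
  S \ del = {ball_in(b3,rmA), robot_in(rmA)}
  ∪ add   = {ball_in(b3,rmA), carry(b2,right), robot_in(rmA)}

== RESULT ==
["ball_in(b3,rmA)", "carry(b2,right)", "robot_in(rmA)"]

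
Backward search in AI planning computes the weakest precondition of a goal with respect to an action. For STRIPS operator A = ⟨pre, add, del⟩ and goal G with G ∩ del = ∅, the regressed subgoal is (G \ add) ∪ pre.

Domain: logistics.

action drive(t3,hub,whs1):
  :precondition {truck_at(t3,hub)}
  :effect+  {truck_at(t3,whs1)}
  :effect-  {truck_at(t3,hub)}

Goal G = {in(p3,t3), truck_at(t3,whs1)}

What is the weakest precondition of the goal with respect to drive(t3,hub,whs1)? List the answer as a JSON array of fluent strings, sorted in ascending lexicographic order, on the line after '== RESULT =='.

Compute (G \ add) ∪ pre:
  G ∩ del = {}  (empty — regression defined)
  G \ add = {in(p3,t3), truck_at(t3,whs1)} \ {truck_at(t3,whs1)} = {in(p3,t3)}
  ∪ pre   = {in(p3,t3)} ∪ {truck_at(t3,hub)}
          = {in(p3,t3), truck_at(t3,hub)}

== RESULT ==
["in(p3,t3)", "truck_at(t3,hub)"]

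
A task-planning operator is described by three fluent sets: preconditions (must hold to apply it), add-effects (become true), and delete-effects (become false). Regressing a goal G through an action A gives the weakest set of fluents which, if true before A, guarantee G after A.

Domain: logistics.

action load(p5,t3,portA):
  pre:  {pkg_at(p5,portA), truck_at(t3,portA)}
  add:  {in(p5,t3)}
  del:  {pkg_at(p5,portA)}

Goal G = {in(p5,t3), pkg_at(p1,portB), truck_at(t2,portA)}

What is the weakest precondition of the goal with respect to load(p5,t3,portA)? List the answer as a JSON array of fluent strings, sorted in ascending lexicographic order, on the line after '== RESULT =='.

Regress:
  G ∩ del = {}  (empty — regression defined)
  G \ add = {in(p5,t3), pkg_at(p1,portB), truck_at(t2,portA)} \ {in(p5,t3)} = {pkg_at(p1,portB), truck_at(t2,portA)}
  ∪ pre   = {pkg_at(p1,portB), truck_at(t2,portA)} ∪ {pkg_at(p5,portA), truck_at(t3,portA)}
          = {pkg_at(p1,portB), pkg_at(p5,portA), truck_at(t2,portA), truck_at(t3,portA)}

== RESULT ==
["pkg_at(p1,portB)", "pkg_at(p5,portA)", "truck_at(t2,portA)", "truck_at(t3,portA)"]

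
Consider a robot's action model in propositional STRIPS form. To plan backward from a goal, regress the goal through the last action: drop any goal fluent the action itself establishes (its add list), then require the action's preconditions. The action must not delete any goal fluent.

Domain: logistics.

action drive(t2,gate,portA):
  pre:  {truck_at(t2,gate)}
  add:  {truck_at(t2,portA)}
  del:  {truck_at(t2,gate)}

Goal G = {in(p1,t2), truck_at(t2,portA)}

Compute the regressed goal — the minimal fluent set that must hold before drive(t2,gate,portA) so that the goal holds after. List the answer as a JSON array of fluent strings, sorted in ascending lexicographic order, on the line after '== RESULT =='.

Compute (G \ add) ∪ pre:
  G ∩ del = {}  (empty — regression defined)
  G \ add = {in(p1,t2), truck_at(t2,portA)} \ {truck_at(t2,portA)} = {in(p1,t2)}
  ∪ pre   = {in(p1,t2)} ∪ {truck_at(t2,gate)}
          = {in(p1,t2), truck_at(t2,gate)}

== RESULT ==
["in(p1,t2)", "truck_at(t2,gate)"]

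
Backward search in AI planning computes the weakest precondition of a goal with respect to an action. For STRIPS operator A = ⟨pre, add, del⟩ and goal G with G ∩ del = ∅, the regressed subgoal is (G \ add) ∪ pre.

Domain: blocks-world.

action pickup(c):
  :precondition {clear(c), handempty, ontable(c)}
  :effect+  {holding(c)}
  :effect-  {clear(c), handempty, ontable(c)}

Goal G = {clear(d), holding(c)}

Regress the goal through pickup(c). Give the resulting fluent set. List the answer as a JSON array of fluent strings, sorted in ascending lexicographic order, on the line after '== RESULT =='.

Compute (G \ add) ∪ pre:
  G ∩ del = {}  (empty — regression defined)
  G \ add = {clear(d), holding(c)} \ {holding(c)} = {clear(d)}
  ∪ pre   = {clear(d)} ∪ {clear(c), handempty, ontable(c)}
          = {clear(c), clear(d), handempty, ontable(c)}

== RESULT ==
["clear(c)", "clear(d)", "handempty", "ontable(c)"]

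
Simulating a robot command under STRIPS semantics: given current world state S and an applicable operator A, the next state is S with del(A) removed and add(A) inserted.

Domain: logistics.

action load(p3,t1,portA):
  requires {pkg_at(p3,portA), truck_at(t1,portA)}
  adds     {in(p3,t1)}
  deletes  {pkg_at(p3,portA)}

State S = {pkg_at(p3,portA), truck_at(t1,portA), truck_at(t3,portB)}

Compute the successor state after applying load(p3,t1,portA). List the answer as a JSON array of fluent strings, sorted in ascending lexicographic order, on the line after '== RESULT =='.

Progress:
  pre ⊆ S: {pkg_at(p3,portA), truck_at(t1,portA)} ⊆ S  — applicable
  S \ del = {truck_at(t1,portA), truck_at(t3,portB)}
  ∪ add   = {in(p3,t1), truck_at(t1,portA), truck_at(t3,portB)}

== RESULT ==
["in(p3,t1)", "truck_at(t1,portA)", "truck_at(t3,portB)"]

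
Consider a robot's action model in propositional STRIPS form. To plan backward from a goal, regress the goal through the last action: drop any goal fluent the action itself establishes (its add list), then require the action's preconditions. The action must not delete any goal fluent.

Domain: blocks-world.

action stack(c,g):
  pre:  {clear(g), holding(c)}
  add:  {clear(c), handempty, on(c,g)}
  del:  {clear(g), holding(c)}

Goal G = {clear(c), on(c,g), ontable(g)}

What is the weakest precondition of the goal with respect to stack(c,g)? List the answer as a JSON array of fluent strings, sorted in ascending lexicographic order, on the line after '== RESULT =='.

Regress:
  G ∩ del = {}  (empty — regression defined)
  G \ add = {clear(c), on(c,g), ontable(g)} \ {clear(c), handempty, on(c,g)} = {ontable(g)}
  ∪ pre   = {ontable(g)} ∪ {clear(g), holding(c)}
          = {clear(g), holding(c), ontable(g)}

== RESULT ==
["clear(g)", "holding(c)", "ontable(g)"]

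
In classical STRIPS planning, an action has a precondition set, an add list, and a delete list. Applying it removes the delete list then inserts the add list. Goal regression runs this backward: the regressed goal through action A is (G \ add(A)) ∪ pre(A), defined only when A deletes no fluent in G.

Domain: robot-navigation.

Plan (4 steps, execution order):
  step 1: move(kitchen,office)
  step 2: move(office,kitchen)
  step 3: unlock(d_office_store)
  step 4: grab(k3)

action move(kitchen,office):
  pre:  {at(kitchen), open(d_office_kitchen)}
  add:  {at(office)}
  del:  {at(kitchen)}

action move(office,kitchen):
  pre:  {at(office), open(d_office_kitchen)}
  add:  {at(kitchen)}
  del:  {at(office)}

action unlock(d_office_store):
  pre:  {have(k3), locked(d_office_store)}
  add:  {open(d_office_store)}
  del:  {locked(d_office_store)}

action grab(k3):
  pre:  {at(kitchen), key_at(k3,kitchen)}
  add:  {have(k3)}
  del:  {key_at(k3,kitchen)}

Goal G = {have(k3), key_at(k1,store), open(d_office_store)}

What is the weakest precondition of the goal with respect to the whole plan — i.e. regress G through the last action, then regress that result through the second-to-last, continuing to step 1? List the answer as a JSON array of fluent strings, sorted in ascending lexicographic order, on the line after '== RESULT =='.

Regress step by step:
  through step 4 (grab(k3)): drop {have(k3)}, keep {key_at(k1,store), open(d_office_store)}, require {at(kitchen), key_at(k3,kitchen)}
    → {at(kitchen), key_at(k1,store), key_at(k3,kitchen), open(d_office_store)}
  through step 3 (unlock(d_office_store)): drop {open(d_office_store)}, keep {at(kitchen), key_at(k1,store), key_at(k3,kitchen)}, require {have(k3), locked(d_office_store)}
    → {at(kitchen), have(k3), key_at(k1,store), key_at(k3,kitchen), locked(d_office_store)}
  through step 2 (move(office,kitchen)): drop {at(kitchen)}, keep {have(k3), key_at(k1,store), key_at(k3,kitchen), locked(d_office_store)}, require {at(office), open(d_office_kitchen)}
    → {at(office), have(k3), key_at(k1,store), key_at(k3,kitchen), locked(d_office_store), open(d_office_kitchen)}
  through step 1 (move(kitchen,office)): drop {at(office)}, keep {have(k3), key_at(k1,store), key_at(k3,kitchen), locked(d_office_store), open(d_office_kitchen)}, require {at(kitchen), open(d_office_kitchen)}
    → {at(kitchen), have(k3), key_at(k1,store), key_at(k3,kitchen), locked(d_office_store), open(d_office_kitchen)}

== RESULT ==
["at(kitchen)", "have(k3)", "key_at(k1,store)", "key_at(k3,kitchen)", "locked(d_office_store)", "open(d_office_kitchen)"]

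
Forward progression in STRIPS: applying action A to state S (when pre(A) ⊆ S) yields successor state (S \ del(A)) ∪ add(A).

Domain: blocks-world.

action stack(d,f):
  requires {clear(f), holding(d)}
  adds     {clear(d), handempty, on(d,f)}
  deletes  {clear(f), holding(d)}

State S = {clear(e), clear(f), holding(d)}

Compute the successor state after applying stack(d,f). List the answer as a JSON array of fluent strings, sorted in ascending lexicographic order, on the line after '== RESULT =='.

Progress:
  pre ⊆ S: {clear(f), holding(d)} ⊆ S  — applicable
  S \ del = {clear(e)}
  ∪ add   = {clear(d), clear(e), handempty, on(d,f)}

== RESULT ==
["clear(d)", "clear(e)", "handempty", "on(d,f)"]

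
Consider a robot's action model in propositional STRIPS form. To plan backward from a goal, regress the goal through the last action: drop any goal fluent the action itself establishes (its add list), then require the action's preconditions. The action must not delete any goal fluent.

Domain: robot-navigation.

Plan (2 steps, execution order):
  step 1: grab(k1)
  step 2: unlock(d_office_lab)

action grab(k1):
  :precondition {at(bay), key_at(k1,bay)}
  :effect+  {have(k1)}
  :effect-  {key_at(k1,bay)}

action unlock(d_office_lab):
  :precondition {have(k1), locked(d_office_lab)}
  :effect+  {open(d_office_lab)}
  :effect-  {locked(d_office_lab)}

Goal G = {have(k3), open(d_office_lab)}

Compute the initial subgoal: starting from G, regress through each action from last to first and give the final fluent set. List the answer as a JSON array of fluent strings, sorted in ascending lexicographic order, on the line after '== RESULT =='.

Regress step by step:
  through step 2 (unlock(d_office_lab)): drop {open(d_office_lab)}, keep {have(k3)}, require {have(k1), locked(d_office_lab)}
    → {have(k1), have(k3), locked(d_office_lab)}
  through step 1 (grab(k1)): drop {have(k1)}, keep {have(k3), locked(d_office_lab)}, require {at(bay), key_at(k1,bay)}
    → {at(bay), have(k3), key_at(k1,bay), locked(d_office_lab)}

== RESULT ==
["at(bay)", "have(k3)", "key_at(k1,bay)", "locked(d_office_lab)"]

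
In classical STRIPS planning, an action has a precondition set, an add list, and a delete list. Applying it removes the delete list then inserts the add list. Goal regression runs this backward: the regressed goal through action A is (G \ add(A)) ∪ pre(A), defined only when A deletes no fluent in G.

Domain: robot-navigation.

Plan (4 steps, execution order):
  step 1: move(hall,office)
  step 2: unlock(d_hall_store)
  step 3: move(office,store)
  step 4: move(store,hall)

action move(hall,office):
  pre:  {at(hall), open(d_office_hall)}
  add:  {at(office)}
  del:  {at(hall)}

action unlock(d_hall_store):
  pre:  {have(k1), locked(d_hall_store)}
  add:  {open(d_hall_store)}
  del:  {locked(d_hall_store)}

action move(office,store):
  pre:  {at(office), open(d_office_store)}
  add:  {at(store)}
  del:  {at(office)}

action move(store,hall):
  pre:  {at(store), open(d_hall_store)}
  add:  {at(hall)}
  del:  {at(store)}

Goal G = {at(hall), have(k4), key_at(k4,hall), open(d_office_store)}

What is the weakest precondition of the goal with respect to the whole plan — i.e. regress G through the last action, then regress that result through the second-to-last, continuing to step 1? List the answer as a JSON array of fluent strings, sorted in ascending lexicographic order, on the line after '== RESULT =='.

Regress step by step:
  through step 4 (move(store,hall)): drop {at(hall)}, keep {have(k4), key_at(k4,hall), open(d_office_store)}, require {at(store), open(d_hall_store)}
    → {at(store), have(k4), key_at(k4,hall), open(d_hall_store), open(d_office_store)}
  through step 3 (move(office,store)): drop {at(store)}, keep {have(k4), key_at(k4,hall), open(d_hall_store), open(d_office_store)}, require {at(office), open(d_office_store)}
    → {at(office), have(k4), key_at(k4,hall), open(d_hall_store), open(d_office_store)}
  through step 2 (unlock(d_hall_store)): drop {open(d_hall_store)}, keep {at(office), have(k4), key_at(k4,hall), open(d_office_store)}, require {have(k1), locked(d_hall_store)}
    → {at(office), have(k1), have(k4), key_at(k4,hall), locked(d_hall_store), open(d_office_store)}
  through step 1 (move(hall,office)): drop {at(office)}, keep {have(k1), have(k4), key_at(k4,hall), locked(d_hall_store), open(d_office_store)}, require {at(hall), open(d_office_hall)}
    → {at(hall), have(k1), have(k4), key_at(k4,hall), locked(d_hall_store), open(d_office_hall), open(d_office_store)}

== RESULT ==
["at(hall)", "have(k1)", "have(k4)", "key_at(k4,hall)", "locked(d_hall_store)", "open(d_office_hall)", "open(d_office_store)"]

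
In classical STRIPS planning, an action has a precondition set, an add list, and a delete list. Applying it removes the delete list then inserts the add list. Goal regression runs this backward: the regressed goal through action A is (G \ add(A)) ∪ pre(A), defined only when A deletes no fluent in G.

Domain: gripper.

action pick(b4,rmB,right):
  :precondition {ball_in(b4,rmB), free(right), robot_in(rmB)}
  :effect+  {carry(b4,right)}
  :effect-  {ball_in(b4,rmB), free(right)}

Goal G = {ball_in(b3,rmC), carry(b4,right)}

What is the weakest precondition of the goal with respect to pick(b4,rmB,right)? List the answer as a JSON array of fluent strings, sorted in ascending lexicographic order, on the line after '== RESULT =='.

Regress:
  G ∩ del = {}  (empty — regression defined)
  G \ add = {ball_in(b3,rmC), carry(b4,right)} \ {carry(b4,right)} = {ball_in(b3,rmC)}
  ∪ pre   = {ball_in(b3,rmC)} ∪ {ball_in(b4,rmB), free(right), robot_in(rmB)}
          = {ball_in(b3,rmC), ball_in(b4,rmB), free(right), robot_in(rmB)}

== RESULT ==
["ball_in(b3,rmC)", "ball_in(b4,rmB)", "free(right)", "robot_in(rmB)"]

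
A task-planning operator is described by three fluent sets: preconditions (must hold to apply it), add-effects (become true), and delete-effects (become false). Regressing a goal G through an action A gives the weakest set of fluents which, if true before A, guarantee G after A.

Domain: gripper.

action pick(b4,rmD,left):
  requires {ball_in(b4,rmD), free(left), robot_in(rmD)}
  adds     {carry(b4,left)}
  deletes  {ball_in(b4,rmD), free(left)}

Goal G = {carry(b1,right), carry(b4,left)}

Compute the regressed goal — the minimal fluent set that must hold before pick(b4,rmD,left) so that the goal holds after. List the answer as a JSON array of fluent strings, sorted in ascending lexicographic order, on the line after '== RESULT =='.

Regress:
  G ∩ del = {}  (empty — regression defined)
  G \ add = {carry(b1,right), carry(b4,left)} \ {carry(b4,left)} = {carry(b1,right)}
  ∪ pre   = {carry(b1,right)} ∪ {ball_in(b4,rmD), free(left), robot_in(rmD)}
          = {ball_in(b4,rmD), carry(b1,right), free(left), robot_in(rmD)}

== RESULT ==
["ball_in(b4,rmD)", "carry(b1,right)", "free(left)", "robot_in(rmD)"]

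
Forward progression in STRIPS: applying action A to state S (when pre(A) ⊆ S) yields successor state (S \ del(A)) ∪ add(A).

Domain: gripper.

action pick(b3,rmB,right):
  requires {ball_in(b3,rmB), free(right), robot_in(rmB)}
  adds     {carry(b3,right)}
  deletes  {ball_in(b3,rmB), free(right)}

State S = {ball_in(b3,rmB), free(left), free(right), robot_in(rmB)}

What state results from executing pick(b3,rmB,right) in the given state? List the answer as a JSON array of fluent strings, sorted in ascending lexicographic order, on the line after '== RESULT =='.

Compute (S \ del) ∪ add:
  pre ⊆ S: {ball_in(b3,rmB), free(right), robot_in(rmB)} ⊆ S  — applicable
  S \ del = {free(left), robot_in(rmB)}
  ∪ add   = {carry(b3,right), free(left), robot_in(rmB)}

== RESULT ==
["carry(b3,right)", "free(left)", "robot_in(rmB)"]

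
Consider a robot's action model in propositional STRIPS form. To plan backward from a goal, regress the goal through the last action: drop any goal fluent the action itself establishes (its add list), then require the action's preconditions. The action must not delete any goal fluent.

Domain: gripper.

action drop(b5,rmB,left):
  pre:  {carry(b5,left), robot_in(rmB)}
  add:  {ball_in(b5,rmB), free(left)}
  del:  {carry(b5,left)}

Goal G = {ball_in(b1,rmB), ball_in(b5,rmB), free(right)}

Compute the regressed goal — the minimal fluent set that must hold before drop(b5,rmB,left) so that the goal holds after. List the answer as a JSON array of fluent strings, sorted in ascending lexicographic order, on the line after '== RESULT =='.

Regress:
  G ∩ del = {}  (empty — regression defined)
  G \ add = {ball_in(b1,rmB), ball_in(b5,rmB), free(right)} \ {ball_in(b5,rmB), free(left)} = {ball_in(b1,rmB), free(right)}
  ∪ pre   = {ball_in(b1,rmB), free(right)} ∪ {carry(b5,left), robot_in(rmB)}
          = {ball_in(b1,rmB), carry(b5,left), free(right), robot_in(rmB)}

== RESULT ==
["ball_in(b1,rmB)", "carry(b5,left)", "free(right)", "robot_in(rmB)"]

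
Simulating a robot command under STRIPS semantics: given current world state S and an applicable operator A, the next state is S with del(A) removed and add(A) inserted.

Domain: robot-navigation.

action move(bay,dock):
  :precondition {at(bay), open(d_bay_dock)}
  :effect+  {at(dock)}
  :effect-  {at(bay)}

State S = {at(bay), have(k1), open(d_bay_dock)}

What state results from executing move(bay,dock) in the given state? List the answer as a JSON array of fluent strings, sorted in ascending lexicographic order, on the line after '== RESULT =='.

Compute (S \ del) ∪ add:
  pre ⊆ S: {at(bay), open(d_bay_dock)} ⊆ S  — applicable
  S \ del = {have(k1), open(d_bay_dock)}
  ∪ add   = {at(dock), have(k1), open(d_bay_dock)}

== RESULT ==
["at(dock)", "have(k1)", "open(d_bay_dock)"]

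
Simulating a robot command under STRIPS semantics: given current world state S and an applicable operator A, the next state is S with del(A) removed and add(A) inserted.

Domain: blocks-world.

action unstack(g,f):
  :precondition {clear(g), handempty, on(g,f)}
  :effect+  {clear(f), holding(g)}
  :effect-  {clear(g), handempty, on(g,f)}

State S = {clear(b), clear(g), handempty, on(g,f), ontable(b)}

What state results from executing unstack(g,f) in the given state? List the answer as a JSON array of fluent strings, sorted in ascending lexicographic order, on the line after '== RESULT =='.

Compute (S \ del) ∪ add:
  pre ⊆ S: {clear(g), handempty, on(g,f)} ⊆ S  — applicable
  S \ del = {clear(b), ontable(b)}
  ∪ add   = {clear(b), clear(f), holding(g), ontable(b)}

== RESULT ==
["clear(b)", "clear(f)", "holding(g)", "ontable(b)"]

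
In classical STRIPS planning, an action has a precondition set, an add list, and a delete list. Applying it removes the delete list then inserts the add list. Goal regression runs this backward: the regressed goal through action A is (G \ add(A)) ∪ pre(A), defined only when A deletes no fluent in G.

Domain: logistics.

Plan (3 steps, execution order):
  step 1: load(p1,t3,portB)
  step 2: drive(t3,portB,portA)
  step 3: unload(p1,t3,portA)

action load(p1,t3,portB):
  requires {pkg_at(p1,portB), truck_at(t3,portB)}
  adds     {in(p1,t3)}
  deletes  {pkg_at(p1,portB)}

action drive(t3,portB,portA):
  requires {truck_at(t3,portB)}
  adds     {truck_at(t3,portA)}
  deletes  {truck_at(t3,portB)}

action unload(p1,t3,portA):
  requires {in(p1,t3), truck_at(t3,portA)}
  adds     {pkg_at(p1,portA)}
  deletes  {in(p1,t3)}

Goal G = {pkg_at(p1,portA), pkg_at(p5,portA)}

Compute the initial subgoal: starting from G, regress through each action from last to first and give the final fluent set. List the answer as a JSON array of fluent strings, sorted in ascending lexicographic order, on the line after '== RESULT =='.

Regress step by step:
  through step 3 (unload(p1,t3,portA)): drop {pkg_at(p1,portA)}, keep {pkg_at(p5,portA)}, require {in(p1,t3), truck_at(t3,portA)}
    → {in(p1,t3), pkg_at(p5,portA), truck_at(t3,portA)}
  through step 2 (drive(t3,portB,portA)): drop {truck_at(t3,portA)}, keep {in(p1,t3), pkg_at(p5,portA)}, require {truck_at(t3,portB)}
    → {in(p1,t3), pkg_at(p5,portA), truck_at(t3,portB)}
  through step 1 (load(p1,t3,portB)): drop {in(p1,t3)}, keep {pkg_at(p5,portA), truck_at(t3,portB)}, require {pkg_at(p1,portB), truck_at(t3,portB)}
    → {pkg_at(p1,portB), pkg_at(p5,portA), truck_at(t3,portB)}

== RESULT ==
["pkg_at(p1,portB)", "pkg_at(p5,portA)", "truck_at(t3,portB)"]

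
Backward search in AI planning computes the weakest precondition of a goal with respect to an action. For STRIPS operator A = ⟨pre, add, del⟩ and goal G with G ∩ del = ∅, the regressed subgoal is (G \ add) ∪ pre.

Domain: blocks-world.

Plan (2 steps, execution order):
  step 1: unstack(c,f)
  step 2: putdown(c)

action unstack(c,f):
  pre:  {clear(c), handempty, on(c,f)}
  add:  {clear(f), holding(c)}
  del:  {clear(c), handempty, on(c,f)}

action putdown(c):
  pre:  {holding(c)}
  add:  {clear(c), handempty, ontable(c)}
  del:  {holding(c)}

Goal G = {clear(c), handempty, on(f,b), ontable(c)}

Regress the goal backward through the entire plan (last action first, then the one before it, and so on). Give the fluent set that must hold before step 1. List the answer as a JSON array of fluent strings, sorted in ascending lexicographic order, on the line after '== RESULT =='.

Work backward from the goal:
  through step 2 (putdown(c)): drop {clear(c), handempty, ontable(c)}, keep {on(f,b)}, require {holding(c)}
    → {holding(c), on(f,b)}
  through step 1 (unstack(c,f)): drop {holding(c)}, keep {on(f,b)}, require {clear(c), handempty, on(c,f)}
    → {clear(c), handempty, on(c,f), on(f,b)}

== RESULT ==
["clear(c)", "handempty", "on(c,f)", "on(f,b)"]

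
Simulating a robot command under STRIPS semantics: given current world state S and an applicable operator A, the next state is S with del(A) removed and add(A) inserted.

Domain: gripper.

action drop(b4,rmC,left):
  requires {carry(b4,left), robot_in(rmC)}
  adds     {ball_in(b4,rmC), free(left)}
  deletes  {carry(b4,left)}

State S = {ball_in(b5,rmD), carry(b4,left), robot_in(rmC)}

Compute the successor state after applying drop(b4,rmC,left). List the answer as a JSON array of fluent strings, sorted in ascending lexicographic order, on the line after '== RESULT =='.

Compute (S \ del) ∪ add:
  pre ⊆ S: {carry(b4,left), robot_in(rmC)} ⊆ S  — applicable
  S \ del = {ball_in(b5,rmD), robot_in(rmC)}
  ∪ add   = {ball_in(b4,rmC), ball_in(b5,rmD), free(left), robot_in(rmC)}

== RESULT ==
["ball_in(b4,rmC)", "ball_in(b5,rmD)", "free(left)", "robot_in(rmC)"]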